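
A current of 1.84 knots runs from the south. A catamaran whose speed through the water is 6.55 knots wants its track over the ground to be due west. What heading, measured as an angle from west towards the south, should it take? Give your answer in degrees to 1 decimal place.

The current pushes perpendicular to the desired track; the heading must have a component into the current equal to 1.84 knots: 6.55 sin θ = 1.84.
sin θ = 0.2809, so θ = 16.315°.

16.3°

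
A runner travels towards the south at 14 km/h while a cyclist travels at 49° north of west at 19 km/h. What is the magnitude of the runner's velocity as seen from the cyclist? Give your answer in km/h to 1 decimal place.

Taking east as x and north as y: runner velocity = (0.000, -14.000) km/h; cyclist velocity = (-12.465, 14.339) km/h.
Velocity of runner relative to cyclist = (0.000, -14.000) − (-12.465, 14.339) = (12.465, -28.339) km/h.
Magnitude = |(12.465, -28.339)| = 30.960 km/h.

31.0 km/h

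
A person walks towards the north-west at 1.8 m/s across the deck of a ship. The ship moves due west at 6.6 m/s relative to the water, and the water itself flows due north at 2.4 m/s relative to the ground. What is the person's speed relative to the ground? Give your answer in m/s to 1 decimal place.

In east/north components (m/s): person relative to ship = (-1.273, 1.273); ship relative to water = (-6.600, 0.000); water relative to ground = (0.000, 2.400).
Sum = (-7.873, 3.673) m/s.
Speed = |(-7.873, 3.673)| = 8.687 m/s.

8.7 m/s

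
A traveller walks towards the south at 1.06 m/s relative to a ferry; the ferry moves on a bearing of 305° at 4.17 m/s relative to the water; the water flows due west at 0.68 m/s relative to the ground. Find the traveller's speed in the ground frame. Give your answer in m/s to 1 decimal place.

4.3 m/s

In east/north components (m/s): traveller relative to ferry = (0.000, -1.060); ferry relative to water = (-3.416, 2.392); water relative to ground = (-0.680, 0.000).
Sum = (-4.096, 1.332) m/s.
Speed = |(-4.096, 1.332)| = 4.307 m/s.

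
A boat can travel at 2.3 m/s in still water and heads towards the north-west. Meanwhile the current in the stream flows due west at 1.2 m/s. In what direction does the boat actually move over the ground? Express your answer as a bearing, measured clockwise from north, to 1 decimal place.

Taking east as x and north as y: velocity relative to the water = (-1.626, 1.626) m/s; the water relative to ground = (-1.200, 0.000) m/s.
Velocity relative to ground = (-1.626, 1.626) + (-1.200, 0.000) = (-2.826, 1.626) m/s.
Bearing = atan2(-2.83, 1.63) = 299.92° clockwise from north.

299.9°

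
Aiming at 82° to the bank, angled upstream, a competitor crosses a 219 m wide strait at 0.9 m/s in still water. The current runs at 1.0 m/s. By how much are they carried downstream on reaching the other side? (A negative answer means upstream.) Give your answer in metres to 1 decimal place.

214.9 m

Perpendicular speed = 0.891 m/s; crossing time = 219 / 0.891 = 245.725 s.
Net downstream speed = 0.875 m/s.
Drift = 0.875 × 245.725 = 214.946 m (downstream).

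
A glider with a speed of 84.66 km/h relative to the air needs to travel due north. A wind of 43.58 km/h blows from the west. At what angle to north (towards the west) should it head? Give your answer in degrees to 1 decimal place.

The wind pushes perpendicular to the desired track; the heading must have a component into the wind equal to 43.58 km/h: 84.66 sin θ = 43.58.
sin θ = 0.5148, so θ = 30.982°.

31.0°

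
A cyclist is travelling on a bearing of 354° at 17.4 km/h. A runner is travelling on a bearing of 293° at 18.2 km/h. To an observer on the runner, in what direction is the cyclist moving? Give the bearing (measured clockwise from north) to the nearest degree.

056°

Taking east as x and north as y: cyclist velocity = (-1.819, 17.305) km/h; runner velocity = (-16.753, 7.111) km/h.
Velocity of cyclist relative to runner = (-1.819, 17.305) − (-16.753, 7.111) = (14.934, 10.193) km/h.
Bearing = atan2(14.93, 10.19) = 55.68° clockwise from north.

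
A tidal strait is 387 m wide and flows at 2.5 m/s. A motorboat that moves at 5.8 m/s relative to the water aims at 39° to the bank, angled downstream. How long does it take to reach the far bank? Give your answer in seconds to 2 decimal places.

106.03 s

The component of the motorboat's velocity perpendicular to the bank is 5.8 × sin 39° = 3.650 m/s.
The current is parallel to the bank, so it does not affect the crossing time.
Time = 387 / 3.650 = 106.026 s.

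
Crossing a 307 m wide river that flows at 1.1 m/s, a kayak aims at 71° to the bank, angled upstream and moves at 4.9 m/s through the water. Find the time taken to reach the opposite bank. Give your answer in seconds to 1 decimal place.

66.3 s

The component of the kayak's velocity perpendicular to the bank is 4.9 × sin 71° = 4.633 m/s.
The current is parallel to the bank, so it does not affect the crossing time.
Time = 307 / 4.633 = 66.263 s.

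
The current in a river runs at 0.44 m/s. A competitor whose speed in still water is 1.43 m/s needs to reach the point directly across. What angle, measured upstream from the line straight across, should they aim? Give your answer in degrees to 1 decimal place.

17.9°

To cancel the current, the upstream component of the competitor's velocity must equal the flow: 1.43 sin θ = 0.44.
sin θ = 0.44 / 1.43 = 0.3077.
θ = arcsin(0.3077) = 17.920°.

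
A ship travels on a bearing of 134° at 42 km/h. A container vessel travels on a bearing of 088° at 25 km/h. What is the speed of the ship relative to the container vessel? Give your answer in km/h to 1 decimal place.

30.5 km/h

Taking east as x and north as y: ship velocity = (30.212, -29.176) km/h; container vessel velocity = (24.985, 0.872) km/h.
Velocity of ship relative to container vessel = (30.212, -29.176) − (24.985, 0.872) = (5.228, -30.048) km/h.
Magnitude = |(5.228, -30.048)| = 30.499 km/h.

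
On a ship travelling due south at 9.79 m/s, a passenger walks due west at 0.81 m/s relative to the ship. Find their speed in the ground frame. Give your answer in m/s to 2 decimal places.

9.82 m/s

Taking east as x and north as y: ship velocity = (0.000, -9.790) m/s; passenger velocity relative to ship = (-0.810, 0.000) m/s.
Velocity relative to ground = (0.000, -9.790) + (-0.810, 0.000) = (-0.810, -9.790) m/s.
Speed = |(-0.810, -9.790)| = 9.823 m/s.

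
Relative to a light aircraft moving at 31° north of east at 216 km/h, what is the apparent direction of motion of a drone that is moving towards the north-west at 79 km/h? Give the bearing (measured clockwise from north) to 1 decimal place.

Taking east as x and north as y: drone velocity = (-55.861, 55.861) km/h; light aircraft velocity = (185.148, 111.248) km/h.
Velocity of drone relative to light aircraft = (-55.861, 55.861) − (185.148, 111.248) = (-241.010, -55.387) km/h.
Bearing = atan2(-241.01, -55.39) = 257.06° clockwise from north.

257.1°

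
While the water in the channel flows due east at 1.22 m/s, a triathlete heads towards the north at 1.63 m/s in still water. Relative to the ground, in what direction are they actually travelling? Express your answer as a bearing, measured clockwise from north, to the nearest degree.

037°

Taking east as x and north as y: velocity relative to the water = (0.000, 1.630) m/s; the water relative to ground = (1.220, 0.000) m/s.
Velocity relative to ground = (0.000, 1.630) + (1.220, 0.000) = (1.220, 1.630) m/s.
Bearing = atan2(1.22, 1.63) = 36.81° clockwise from north.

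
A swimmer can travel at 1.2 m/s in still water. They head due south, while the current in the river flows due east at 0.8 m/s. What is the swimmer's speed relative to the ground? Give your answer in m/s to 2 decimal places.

Taking east as x and north as y: velocity relative to the water = (0.000, -1.200) m/s; the water relative to ground = (0.800, 0.000) m/s.
Velocity relative to ground = (0.000, -1.200) + (0.800, 0.000) = (0.800, -1.200) m/s.
Speed = |(0.800, -1.200)| = 1.442 m/s.

1.44 m/s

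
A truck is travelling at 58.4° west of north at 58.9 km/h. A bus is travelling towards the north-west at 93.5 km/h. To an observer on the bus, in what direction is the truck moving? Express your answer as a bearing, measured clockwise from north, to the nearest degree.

Taking east as x and north as y: truck velocity = (-50.167, 30.863) km/h; bus velocity = (-66.114, 66.114) km/h.
Velocity of truck relative to bus = (-50.167, 30.863) − (-66.114, 66.114) = (15.948, -35.252) km/h.
Bearing = atan2(15.95, -35.25) = 155.66° clockwise from north.

156°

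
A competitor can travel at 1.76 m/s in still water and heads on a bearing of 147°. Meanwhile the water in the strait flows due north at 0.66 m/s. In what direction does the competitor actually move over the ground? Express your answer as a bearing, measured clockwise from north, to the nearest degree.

130°

Taking east as x and north as y: velocity relative to the water = (0.959, -1.476) m/s; the water relative to ground = (0.000, 0.660) m/s.
Velocity relative to ground = (0.959, -1.476) + (0.000, 0.660) = (0.959, -0.816) m/s.
Bearing = atan2(0.96, -0.82) = 130.41° clockwise from north.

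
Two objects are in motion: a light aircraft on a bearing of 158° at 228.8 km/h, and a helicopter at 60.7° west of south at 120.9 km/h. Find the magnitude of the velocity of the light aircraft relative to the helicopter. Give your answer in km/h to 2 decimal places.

Taking east as x and north as y: light aircraft velocity = (85.710, -212.140) km/h; helicopter velocity = (-105.433, -59.166) km/h.
Velocity of light aircraft relative to helicopter = (85.710, -212.140) − (-105.433, -59.166) = (191.143, -152.973) km/h.
Magnitude = |(191.143, -152.973)| = 244.819 km/h.

244.82 km/h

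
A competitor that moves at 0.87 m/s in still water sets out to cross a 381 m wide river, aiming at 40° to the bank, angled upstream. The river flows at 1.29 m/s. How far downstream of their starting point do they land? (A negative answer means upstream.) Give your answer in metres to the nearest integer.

Perpendicular speed = 0.559 m/s; crossing time = 381 / 0.559 = 681.300 s.
Net downstream speed = 0.624 m/s.
Drift = 0.624 × 681.300 = 424.819 m (downstream).

425 m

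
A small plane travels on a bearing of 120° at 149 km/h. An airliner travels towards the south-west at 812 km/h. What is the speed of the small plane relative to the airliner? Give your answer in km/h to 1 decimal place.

862.7 km/h

Taking east as x and north as y: small plane velocity = (129.038, -74.500) km/h; airliner velocity = (-574.171, -574.171) km/h.
Velocity of small plane relative to airliner = (129.038, -74.500) − (-574.171, -574.171) = (703.208, 499.671) km/h.
Magnitude = |(703.208, 499.671)| = 862.655 km/h.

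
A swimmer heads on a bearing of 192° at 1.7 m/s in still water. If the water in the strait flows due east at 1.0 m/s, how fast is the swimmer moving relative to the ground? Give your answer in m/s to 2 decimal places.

1.78 m/s

Taking east as x and north as y: velocity relative to the water = (-0.353, -1.663) m/s; the water relative to ground = (1.000, 0.000) m/s.
Velocity relative to ground = (-0.353, -1.663) + (1.000, 0.000) = (0.647, -1.663) m/s.
Speed = |(0.647, -1.663)| = 1.784 m/s.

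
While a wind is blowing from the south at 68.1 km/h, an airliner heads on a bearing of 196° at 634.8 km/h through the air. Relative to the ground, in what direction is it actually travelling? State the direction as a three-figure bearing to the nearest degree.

198°

Taking east as x and north as y: velocity relative to the air = (-174.975, -610.209) km/h; the air relative to ground = (0.000, 68.100) km/h.
Velocity relative to ground = (-174.975, -610.209) + (0.000, 68.100) = (-174.975, -542.109) km/h.
Bearing = atan2(-174.97, -542.11) = 197.89° clockwise from north.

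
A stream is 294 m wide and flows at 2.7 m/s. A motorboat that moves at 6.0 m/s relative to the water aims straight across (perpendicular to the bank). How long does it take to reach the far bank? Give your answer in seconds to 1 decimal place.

The component of the motorboat's velocity perpendicular to the bank is 6.0 m/s.
The current is parallel to the bank, so it does not affect the crossing time.
Time = 294 / 6.000 = 49.000 s.

49.0 s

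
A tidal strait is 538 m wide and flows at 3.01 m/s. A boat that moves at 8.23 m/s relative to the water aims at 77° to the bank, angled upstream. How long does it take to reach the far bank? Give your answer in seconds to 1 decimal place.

67.1 s

The component of the boat's velocity perpendicular to the bank is 8.23 × sin 77° = 8.019 m/s.
The flow acts along the bank and has no component across it.
Time = 538 / 8.019 = 67.090 s.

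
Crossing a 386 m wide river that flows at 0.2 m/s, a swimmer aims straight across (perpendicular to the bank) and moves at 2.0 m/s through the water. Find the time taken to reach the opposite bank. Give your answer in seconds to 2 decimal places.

193.00 s

The component of the swimmer's velocity perpendicular to the bank is 2.0 m/s.
The flow acts along the bank and has no component across it.
Time = 386 / 2.000 = 193.000 s.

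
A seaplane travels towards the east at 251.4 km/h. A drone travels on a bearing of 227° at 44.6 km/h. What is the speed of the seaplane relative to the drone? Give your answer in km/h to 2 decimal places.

Taking east as x and north as y: seaplane velocity = (251.400, 0.000) km/h; drone velocity = (-32.618, -30.417) km/h.
Velocity of seaplane relative to drone = (251.400, 0.000) − (-32.618, -30.417) = (284.018, 30.417) km/h.
Magnitude = |(284.018, 30.417)| = 285.643 km/h.

285.64 km/h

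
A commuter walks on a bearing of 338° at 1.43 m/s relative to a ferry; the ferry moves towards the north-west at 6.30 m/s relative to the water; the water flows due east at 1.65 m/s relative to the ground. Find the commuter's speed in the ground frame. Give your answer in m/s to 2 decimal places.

In east/north components (m/s): commuter relative to ferry = (-0.536, 1.326); ferry relative to water = (-4.455, 4.455); water relative to ground = (1.650, 0.000).
Sum = (-3.340, 5.781) m/s.
Speed = |(-3.340, 5.781)| = 6.676 m/s.

6.68 m/s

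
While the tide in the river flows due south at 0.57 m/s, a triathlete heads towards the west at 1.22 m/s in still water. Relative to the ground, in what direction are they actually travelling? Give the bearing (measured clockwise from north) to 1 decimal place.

Taking east as x and north as y: velocity relative to the water = (-1.220, 0.000) m/s; the water relative to ground = (0.000, -0.570) m/s.
Velocity relative to ground = (-1.220, 0.000) + (0.000, -0.570) = (-1.220, -0.570) m/s.
Bearing = atan2(-1.22, -0.57) = 244.96° clockwise from north.

245.0°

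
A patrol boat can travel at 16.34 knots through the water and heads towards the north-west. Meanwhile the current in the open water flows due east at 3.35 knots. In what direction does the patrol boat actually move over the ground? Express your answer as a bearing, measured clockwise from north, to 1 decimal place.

Taking east as x and north as y: velocity relative to the water = (-11.554, 11.554) knots; the water relative to ground = (3.350, 0.000) knots.
Velocity relative to ground = (-11.554, 11.554) + (3.350, 0.000) = (-8.204, 11.554) knots.
Bearing = atan2(-8.20, 11.55) = 324.62° clockwise from north.

324.6°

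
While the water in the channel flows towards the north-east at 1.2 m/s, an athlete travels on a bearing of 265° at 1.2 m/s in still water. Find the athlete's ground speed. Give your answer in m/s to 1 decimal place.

Taking east as x and north as y: velocity relative to the water = (-1.195, -0.105) m/s; the water relative to ground = (0.849, 0.849) m/s.
Velocity relative to ground = (-1.195, -0.105) + (0.849, 0.849) = (-0.347, 0.744) m/s.
Speed = |(-0.347, 0.744)| = 0.821 m/s.

0.8 m/s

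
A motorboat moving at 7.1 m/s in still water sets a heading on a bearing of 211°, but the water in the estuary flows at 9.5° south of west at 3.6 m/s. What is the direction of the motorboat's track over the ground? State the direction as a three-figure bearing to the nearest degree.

227°

Taking east as x and north as y: velocity relative to the water = (-3.657, -6.086) m/s; the water relative to ground = (-3.551, -0.594) m/s.
Velocity relative to ground = (-3.657, -6.086) + (-3.551, -0.594) = (-7.207, -6.680) m/s.
Bearing = atan2(-7.21, -6.68) = 227.17° clockwise from north.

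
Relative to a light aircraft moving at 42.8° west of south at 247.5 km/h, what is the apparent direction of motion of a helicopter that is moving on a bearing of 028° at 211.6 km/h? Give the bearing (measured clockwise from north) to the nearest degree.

Taking east as x and north as y: helicopter velocity = (99.340, 186.832) km/h; light aircraft velocity = (-168.162, -181.598) km/h.
Velocity of helicopter relative to light aircraft = (99.340, 186.832) − (-168.162, -181.598) = (267.502, 368.430) km/h.
Bearing = atan2(267.50, 368.43) = 35.98° clockwise from north.

036°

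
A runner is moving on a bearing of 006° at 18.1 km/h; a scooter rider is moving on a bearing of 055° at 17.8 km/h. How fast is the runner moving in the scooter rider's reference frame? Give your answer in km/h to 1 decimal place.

14.9 km/h

Taking east as x and north as y: runner velocity = (1.892, 18.001) km/h; scooter rider velocity = (14.581, 10.210) km/h.
Velocity of runner relative to scooter rider = (1.892, 18.001) − (14.581, 10.210) = (-12.689, 7.791) km/h.
Magnitude = |(-12.689, 7.791)| = 14.890 km/h.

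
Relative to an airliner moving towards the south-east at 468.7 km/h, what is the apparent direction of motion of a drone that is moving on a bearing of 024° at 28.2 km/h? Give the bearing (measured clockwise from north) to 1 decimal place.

Taking east as x and north as y: drone velocity = (11.470, 25.762) km/h; airliner velocity = (331.421, -331.421) km/h.
Velocity of drone relative to airliner = (11.470, 25.762) − (331.421, -331.421) = (-319.951, 357.183) km/h.
Bearing = atan2(-319.95, 357.18) = 318.15° clockwise from north.

318.1°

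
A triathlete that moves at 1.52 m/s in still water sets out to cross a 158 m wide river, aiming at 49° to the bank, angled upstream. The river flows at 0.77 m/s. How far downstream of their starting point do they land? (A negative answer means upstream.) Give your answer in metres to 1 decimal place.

Perpendicular speed = 1.147 m/s; crossing time = 158 / 1.147 = 137.732 s.
Net downstream speed = -0.227 m/s.
Drift = -0.227 × 137.732 = -31.294 m (upstream).

-31.3 m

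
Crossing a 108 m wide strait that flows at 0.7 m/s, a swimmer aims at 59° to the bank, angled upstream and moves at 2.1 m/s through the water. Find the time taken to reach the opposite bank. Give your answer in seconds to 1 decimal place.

60.0 s

The component of the swimmer's velocity perpendicular to the bank is 2.1 × sin 59° = 1.800 m/s.
Only the cross-stream component determines the crossing time; the current contributes nothing perpendicular to the bank.
Time = 108 / 1.800 = 59.998 s.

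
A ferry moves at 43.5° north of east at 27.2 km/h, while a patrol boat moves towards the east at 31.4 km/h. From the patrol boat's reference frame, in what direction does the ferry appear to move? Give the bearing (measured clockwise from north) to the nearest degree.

Taking east as x and north as y: ferry velocity = (19.730, 18.723) km/h; patrol boat velocity = (31.400, 0.000) km/h.
Velocity of ferry relative to patrol boat = (19.730, 18.723) − (31.400, 0.000) = (-11.670, 18.723) km/h.
Bearing = atan2(-11.67, 18.72) = 328.07° clockwise from north.

328°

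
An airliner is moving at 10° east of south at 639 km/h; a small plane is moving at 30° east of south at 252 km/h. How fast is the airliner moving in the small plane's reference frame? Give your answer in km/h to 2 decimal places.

Taking east as x and north as y: airliner velocity = (110.961, -629.292) km/h; small plane velocity = (126.000, -218.238) km/h.
Velocity of airliner relative to small plane = (110.961, -629.292) − (126.000, -218.238) = (-15.039, -411.054) km/h.
Magnitude = |(-15.039, -411.054)| = 411.329 km/h.

411.33 km/h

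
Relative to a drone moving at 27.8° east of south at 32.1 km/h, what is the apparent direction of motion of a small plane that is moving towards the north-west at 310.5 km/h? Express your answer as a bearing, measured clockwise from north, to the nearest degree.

Taking east as x and north as y: small plane velocity = (-219.557, 219.557) km/h; drone velocity = (14.971, -28.395) km/h.
Velocity of small plane relative to drone = (-219.557, 219.557) − (14.971, -28.395) = (-234.528, 247.952) km/h.
Bearing = atan2(-234.53, 247.95) = 316.59° clockwise from north.

317°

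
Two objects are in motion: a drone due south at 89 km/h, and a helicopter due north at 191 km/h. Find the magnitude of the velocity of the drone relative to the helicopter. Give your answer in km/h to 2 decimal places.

Taking east as x and north as y: drone velocity = (0.000, -89.000) km/h; helicopter velocity = (0.000, 191.000) km/h.
Velocity of drone relative to helicopter = (0.000, -89.000) − (0.000, 191.000) = (0.000, -280.000) km/h.
Magnitude = |(0.000, -280.000)| = 280.000 km/h.

280.00 km/h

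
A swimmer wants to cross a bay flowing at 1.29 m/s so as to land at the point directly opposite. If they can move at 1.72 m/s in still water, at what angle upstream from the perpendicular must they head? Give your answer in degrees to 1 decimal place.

48.6°

To cancel the current, the upstream component of the swimmer's velocity must equal the flow: 1.72 sin θ = 1.29.
sin θ = 1.29 / 1.72 = 0.7500.
θ = arcsin(0.7500) = 48.590°.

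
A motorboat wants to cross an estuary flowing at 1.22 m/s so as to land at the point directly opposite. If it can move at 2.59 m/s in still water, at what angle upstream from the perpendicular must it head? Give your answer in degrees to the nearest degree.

28°

To cancel the current, the upstream component of the motorboat's velocity must equal the flow: 2.59 sin θ = 1.22.
sin θ = 1.22 / 2.59 = 0.4710.
θ = arcsin(0.4710) = 28.102°.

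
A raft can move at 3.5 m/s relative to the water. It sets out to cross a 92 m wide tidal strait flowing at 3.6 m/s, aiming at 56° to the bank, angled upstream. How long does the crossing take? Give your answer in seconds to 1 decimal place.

31.7 s

The component of the raft's velocity perpendicular to the bank is 3.5 × sin 56° = 2.902 m/s.
The flow acts along the bank and has no component across it.
Time = 92 / 2.902 = 31.706 s.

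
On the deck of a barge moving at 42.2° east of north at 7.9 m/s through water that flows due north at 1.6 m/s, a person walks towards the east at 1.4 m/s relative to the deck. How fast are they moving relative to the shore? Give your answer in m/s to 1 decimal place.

In east/north components (m/s): person relative to barge = (1.400, 0.000); barge relative to water = (5.307, 5.852); water relative to ground = (0.000, 1.600).
Sum = (6.707, 7.452) m/s.
Speed = |(6.707, 7.452)| = 10.026 m/s.

10.0 m/s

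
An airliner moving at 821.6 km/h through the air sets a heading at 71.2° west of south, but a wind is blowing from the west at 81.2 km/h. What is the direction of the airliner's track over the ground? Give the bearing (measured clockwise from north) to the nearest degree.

Taking east as x and north as y: velocity relative to the air = (-777.767, -264.773) km/h; the air relative to ground = (81.200, 0.000) km/h.
Velocity relative to ground = (-777.767, -264.773) + (81.200, 0.000) = (-696.567, -264.773) km/h.
Bearing = atan2(-696.57, -264.77) = 249.19° clockwise from north.

249°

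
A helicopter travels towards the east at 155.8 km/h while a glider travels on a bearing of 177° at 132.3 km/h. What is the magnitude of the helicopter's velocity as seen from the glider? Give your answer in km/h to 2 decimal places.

199.05 km/h

Taking east as x and north as y: helicopter velocity = (155.800, 0.000) km/h; glider velocity = (6.924, -132.119) km/h.
Velocity of helicopter relative to glider = (155.800, 0.000) − (6.924, -132.119) = (148.876, 132.119) km/h.
Magnitude = |(148.876, 132.119)| = 199.046 km/h.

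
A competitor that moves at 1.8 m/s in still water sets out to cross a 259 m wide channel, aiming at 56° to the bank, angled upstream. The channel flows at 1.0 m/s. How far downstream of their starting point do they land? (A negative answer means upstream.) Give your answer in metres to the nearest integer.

-1 m

Perpendicular speed = 1.492 m/s; crossing time = 259 / 1.492 = 173.561 s.
Net downstream speed = -0.007 m/s.
Drift = -0.007 × 173.561 = -1.136 m (upstream).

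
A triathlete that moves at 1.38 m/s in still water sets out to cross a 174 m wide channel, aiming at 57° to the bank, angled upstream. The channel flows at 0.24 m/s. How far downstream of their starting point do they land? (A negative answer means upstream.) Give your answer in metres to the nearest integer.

Perpendicular speed = 1.157 m/s; crossing time = 174 / 1.157 = 150.341 s.
Net downstream speed = -0.512 m/s.
Drift = -0.512 × 150.341 = -76.915 m (upstream).

-77 m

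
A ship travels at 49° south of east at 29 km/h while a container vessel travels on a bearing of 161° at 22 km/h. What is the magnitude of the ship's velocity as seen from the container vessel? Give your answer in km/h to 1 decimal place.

Taking east as x and north as y: ship velocity = (19.026, -21.887) km/h; container vessel velocity = (7.162, -20.801) km/h.
Velocity of ship relative to container vessel = (19.026, -21.887) − (7.162, -20.801) = (11.863, -1.085) km/h.
Magnitude = |(11.863, -1.085)| = 11.913 km/h.

11.9 km/h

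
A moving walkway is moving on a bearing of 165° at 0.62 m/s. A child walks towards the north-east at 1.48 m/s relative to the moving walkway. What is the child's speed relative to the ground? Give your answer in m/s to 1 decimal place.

Taking east as x and north as y: moving walkway velocity = (0.160, -0.599) m/s; child velocity relative to moving walkway = (1.047, 1.047) m/s.
Velocity relative to ground = (0.160, -0.599) + (1.047, 1.047) = (1.207, 0.448) m/s.
Speed = |(1.207, 0.448)| = 1.287 m/s.

1.3 m/s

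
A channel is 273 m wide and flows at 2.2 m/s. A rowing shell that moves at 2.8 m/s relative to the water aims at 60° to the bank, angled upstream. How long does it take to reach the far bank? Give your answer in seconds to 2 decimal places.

112.58 s

The component of the rowing shell's velocity perpendicular to the bank is 2.8 × sin 60° = 2.425 m/s.
Only the cross-stream component determines the crossing time; the current contributes nothing perpendicular to the bank.
Time = 273 / 2.425 = 112.583 s.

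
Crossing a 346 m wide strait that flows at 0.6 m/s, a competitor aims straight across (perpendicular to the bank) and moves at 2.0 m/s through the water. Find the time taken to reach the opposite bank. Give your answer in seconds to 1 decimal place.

The component of the competitor's velocity perpendicular to the bank is 2.0 m/s.
The current is parallel to the bank, so it does not affect the crossing time.
Time = 346 / 2.000 = 173.000 s.

173.0 s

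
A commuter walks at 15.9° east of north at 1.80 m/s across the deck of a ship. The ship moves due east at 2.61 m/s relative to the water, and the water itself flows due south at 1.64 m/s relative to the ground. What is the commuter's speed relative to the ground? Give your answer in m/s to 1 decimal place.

3.1 m/s

In east/north components (m/s): commuter relative to ship = (0.493, 1.731); ship relative to water = (2.610, 0.000); water relative to ground = (0.000, -1.640).
Sum = (3.103, 0.091) m/s.
Speed = |(3.103, 0.091)| = 3.104 m/s.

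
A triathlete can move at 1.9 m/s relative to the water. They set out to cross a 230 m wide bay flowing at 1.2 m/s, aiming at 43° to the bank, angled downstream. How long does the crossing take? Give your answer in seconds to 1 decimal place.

The component of the triathlete's velocity perpendicular to the bank is 1.9 × sin 43° = 1.296 m/s.
The current is parallel to the bank, so it does not affect the crossing time.
Time = 230 / 1.296 = 177.497 s.

177.5 s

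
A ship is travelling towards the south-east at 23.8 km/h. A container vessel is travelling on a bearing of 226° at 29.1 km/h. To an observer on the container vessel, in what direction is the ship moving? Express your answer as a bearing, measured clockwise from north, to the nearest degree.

085°

Taking east as x and north as y: ship velocity = (16.829, -16.829) km/h; container vessel velocity = (-20.933, -20.215) km/h.
Velocity of ship relative to container vessel = (16.829, -16.829) − (-20.933, -20.215) = (37.762, 3.385) km/h.
Bearing = atan2(37.76, 3.39) = 84.88° clockwise from north.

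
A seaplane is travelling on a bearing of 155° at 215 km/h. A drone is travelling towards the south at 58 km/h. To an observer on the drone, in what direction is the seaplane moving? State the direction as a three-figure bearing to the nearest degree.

146°

Taking east as x and north as y: seaplane velocity = (90.863, -194.856) km/h; drone velocity = (0.000, -58.000) km/h.
Velocity of seaplane relative to drone = (90.863, -194.856) − (0.000, -58.000) = (90.863, -136.856) km/h.
Bearing = atan2(90.86, -136.86) = 146.42° clockwise from north.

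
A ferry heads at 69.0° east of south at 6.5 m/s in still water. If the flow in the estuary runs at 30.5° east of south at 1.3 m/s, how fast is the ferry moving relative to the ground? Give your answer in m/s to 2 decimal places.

Taking east as x and north as y: velocity relative to the water = (6.068, -2.329) m/s; the water relative to ground = (0.660, -1.120) m/s.
Velocity relative to ground = (6.068, -2.329) + (0.660, -1.120) = (6.728, -3.450) m/s.
Speed = |(6.728, -3.450)| = 7.561 m/s.

7.56 m/s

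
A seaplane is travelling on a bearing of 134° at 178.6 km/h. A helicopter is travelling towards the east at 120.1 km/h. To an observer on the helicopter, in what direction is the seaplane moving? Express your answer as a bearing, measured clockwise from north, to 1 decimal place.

Taking east as x and north as y: seaplane velocity = (128.474, -124.066) km/h; helicopter velocity = (120.100, 0.000) km/h.
Velocity of seaplane relative to helicopter = (128.474, -124.066) − (120.100, 0.000) = (8.374, -124.066) km/h.
Bearing = atan2(8.37, -124.07) = 176.14° clockwise from north.

176.1°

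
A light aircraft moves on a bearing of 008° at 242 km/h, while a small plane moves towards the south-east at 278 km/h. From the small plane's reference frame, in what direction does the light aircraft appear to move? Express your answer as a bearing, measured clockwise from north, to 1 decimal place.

339.5°

Taking east as x and north as y: light aircraft velocity = (33.680, 239.645) km/h; small plane velocity = (196.576, -196.576) km/h.
Velocity of light aircraft relative to small plane = (33.680, 239.645) − (196.576, -196.576) = (-162.896, 436.221) km/h.
Bearing = atan2(-162.90, 436.22) = 339.52° clockwise from north.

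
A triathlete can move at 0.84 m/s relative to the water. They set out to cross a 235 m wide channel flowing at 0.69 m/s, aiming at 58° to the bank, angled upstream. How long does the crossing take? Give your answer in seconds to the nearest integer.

330 s

The component of the triathlete's velocity perpendicular to the bank is 0.84 × sin 58° = 0.712 m/s.
The flow acts along the bank and has no component across it.
Time = 235 / 0.712 = 329.889 s.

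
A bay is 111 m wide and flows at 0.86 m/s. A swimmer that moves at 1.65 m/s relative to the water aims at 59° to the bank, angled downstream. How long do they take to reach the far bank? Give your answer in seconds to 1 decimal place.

The component of the swimmer's velocity perpendicular to the bank is 1.65 × sin 59° = 1.414 m/s.
The flow acts along the bank and has no component across it.
Time = 111 / 1.414 = 78.483 s.

78.5 s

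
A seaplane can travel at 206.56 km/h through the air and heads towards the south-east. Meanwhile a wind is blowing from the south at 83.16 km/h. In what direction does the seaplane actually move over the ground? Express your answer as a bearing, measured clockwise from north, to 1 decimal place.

113.3°

Taking east as x and north as y: velocity relative to the air = (146.060, -146.060) km/h; the air relative to ground = (0.000, 83.160) km/h.
Velocity relative to ground = (146.060, -146.060) + (0.000, 83.160) = (146.060, -62.900) km/h.
Bearing = atan2(146.06, -62.90) = 113.30° clockwise from north.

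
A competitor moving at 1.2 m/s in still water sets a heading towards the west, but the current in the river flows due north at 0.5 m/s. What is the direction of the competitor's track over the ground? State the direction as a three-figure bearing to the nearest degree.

293°

Taking east as x and north as y: velocity relative to the water = (-1.200, 0.000) m/s; the water relative to ground = (0.000, 0.500) m/s.
Velocity relative to ground = (-1.200, 0.000) + (0.000, 0.500) = (-1.200, 0.500) m/s.
Bearing = atan2(-1.20, 0.50) = 292.62° clockwise from north.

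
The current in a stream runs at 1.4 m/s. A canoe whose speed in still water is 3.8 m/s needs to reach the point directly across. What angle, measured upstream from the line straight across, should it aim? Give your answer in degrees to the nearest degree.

22°

To cancel the current, the upstream component of the canoe's velocity must equal the flow: 3.8 sin θ = 1.4.
sin θ = 1.4 / 3.8 = 0.3684.
θ = arcsin(0.3684) = 21.618°.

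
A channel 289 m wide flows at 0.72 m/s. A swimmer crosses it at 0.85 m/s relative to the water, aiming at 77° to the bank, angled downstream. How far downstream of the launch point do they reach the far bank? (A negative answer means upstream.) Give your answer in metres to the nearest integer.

Perpendicular speed = 0.828 m/s; crossing time = 289 / 0.828 = 348.943 s.
Net downstream speed = 0.911 m/s.
Drift = 0.911 × 348.943 = 317.960 m (downstream).

318 m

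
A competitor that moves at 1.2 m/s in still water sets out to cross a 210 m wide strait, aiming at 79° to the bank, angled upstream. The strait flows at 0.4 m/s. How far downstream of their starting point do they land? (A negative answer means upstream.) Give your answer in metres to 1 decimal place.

Perpendicular speed = 1.178 m/s; crossing time = 210 / 1.178 = 178.275 s.
Net downstream speed = 0.171 m/s.
Drift = 0.171 × 178.275 = 30.490 m (downstream).

30.5 m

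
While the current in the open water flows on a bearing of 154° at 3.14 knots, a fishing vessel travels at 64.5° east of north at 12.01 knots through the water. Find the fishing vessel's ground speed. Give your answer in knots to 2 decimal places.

12.44 knots

Taking east as x and north as y: velocity relative to the water = (10.840, 5.170) knots; the water relative to ground = (1.376, -2.822) knots.
Velocity relative to ground = (10.840, 5.170) + (1.376, -2.822) = (12.217, 2.348) knots.
Speed = |(12.217, 2.348)| = 12.440 knots.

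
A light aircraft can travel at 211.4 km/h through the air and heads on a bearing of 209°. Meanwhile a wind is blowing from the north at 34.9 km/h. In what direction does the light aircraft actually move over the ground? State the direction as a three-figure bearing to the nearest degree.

205°

Taking east as x and north as y: velocity relative to the air = (-102.489, -184.895) km/h; the air relative to ground = (0.000, -34.900) km/h.
Velocity relative to ground = (-102.489, -184.895) + (0.000, -34.900) = (-102.489, -219.795) km/h.
Bearing = atan2(-102.49, -219.79) = 205.00° clockwise from north.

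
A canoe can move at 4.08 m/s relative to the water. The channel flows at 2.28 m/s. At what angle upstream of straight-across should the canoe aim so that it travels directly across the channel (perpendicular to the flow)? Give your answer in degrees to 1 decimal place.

34.0°

To cancel the current, the upstream component of the canoe's velocity must equal the flow: 4.08 sin θ = 2.28.
sin θ = 2.28 / 4.08 = 0.5588.
θ = arcsin(0.5588) = 33.974°.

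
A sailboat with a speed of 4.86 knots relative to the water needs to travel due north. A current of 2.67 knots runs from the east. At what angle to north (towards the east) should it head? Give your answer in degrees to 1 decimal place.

33.3°

The current pushes perpendicular to the desired track; the heading must have a component into the current equal to 2.67 knots: 4.86 sin θ = 2.67.
sin θ = 0.5494, so θ = 33.325°.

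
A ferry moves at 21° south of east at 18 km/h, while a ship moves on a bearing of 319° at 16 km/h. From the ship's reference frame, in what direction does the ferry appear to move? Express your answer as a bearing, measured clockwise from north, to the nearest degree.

Taking east as x and north as y: ferry velocity = (16.804, -6.451) km/h; ship velocity = (-10.497, 12.075) km/h.
Velocity of ferry relative to ship = (16.804, -6.451) − (-10.497, 12.075) = (27.301, -18.526) km/h.
Bearing = atan2(27.30, -18.53) = 124.16° clockwise from north.

124°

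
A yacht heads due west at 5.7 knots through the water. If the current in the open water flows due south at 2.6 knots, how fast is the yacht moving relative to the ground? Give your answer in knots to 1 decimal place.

Taking east as x and north as y: velocity relative to the water = (-5.700, 0.000) knots; the water relative to ground = (0.000, -2.600) knots.
Velocity relative to ground = (-5.700, 0.000) + (0.000, -2.600) = (-5.700, -2.600) knots.
Speed = |(-5.700, -2.600)| = 6.265 knots.

6.3 knots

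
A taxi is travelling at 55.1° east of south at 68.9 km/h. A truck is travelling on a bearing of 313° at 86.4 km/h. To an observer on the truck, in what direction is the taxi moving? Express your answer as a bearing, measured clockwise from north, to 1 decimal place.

129.4°

Taking east as x and north as y: taxi velocity = (56.508, -39.421) km/h; truck velocity = (-63.189, 58.925) km/h.
Velocity of taxi relative to truck = (56.508, -39.421) − (-63.189, 58.925) = (119.697, -98.346) km/h.
Bearing = atan2(119.70, -98.35) = 129.41° clockwise from north.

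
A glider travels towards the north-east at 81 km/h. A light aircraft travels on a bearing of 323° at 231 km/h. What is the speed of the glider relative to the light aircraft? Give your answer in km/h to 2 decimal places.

Taking east as x and north as y: glider velocity = (57.276, 57.276) km/h; light aircraft velocity = (-139.019, 184.485) km/h.
Velocity of glider relative to light aircraft = (57.276, 57.276) − (-139.019, 184.485) = (196.295, -127.209) km/h.
Magnitude = |(196.295, -127.209)| = 233.910 km/h.

233.91 km/h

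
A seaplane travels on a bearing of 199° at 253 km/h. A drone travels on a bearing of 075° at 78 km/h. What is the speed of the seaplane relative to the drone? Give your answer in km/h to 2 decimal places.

Taking east as x and north as y: seaplane velocity = (-82.369, -239.216) km/h; drone velocity = (75.342, 20.188) km/h.
Velocity of seaplane relative to drone = (-82.369, -239.216) − (75.342, 20.188) = (-157.711, -259.404) km/h.
Magnitude = |(-157.711, -259.404)| = 303.584 km/h.

303.58 km/h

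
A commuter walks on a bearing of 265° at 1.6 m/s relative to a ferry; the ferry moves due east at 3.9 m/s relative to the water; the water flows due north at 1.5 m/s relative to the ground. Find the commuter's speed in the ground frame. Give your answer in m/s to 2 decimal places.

In east/north components (m/s): commuter relative to ferry = (-1.594, -0.139); ferry relative to water = (3.900, 0.000); water relative to ground = (0.000, 1.500).
Sum = (2.306, 1.361) m/s.
Speed = |(2.306, 1.361)| = 2.678 m/s.

2.68 m/s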